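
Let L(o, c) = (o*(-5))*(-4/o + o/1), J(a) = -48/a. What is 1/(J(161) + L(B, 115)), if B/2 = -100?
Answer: -161/32196828 ≈ -5.0005e-6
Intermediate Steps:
B = -200 (B = 2*(-100) = -200)
L(o, c) = -5*o*(o - 4/o) (L(o, c) = (-5*o)*(-4/o + o*1) = (-5*o)*(-4/o + o) = (-5*o)*(o - 4/o) = -5*o*(o - 4/o))
1/(J(161) + L(B, 115)) = 1/(-48/161 + (20 - 5*(-200)**2)) = 1/(-48*1/161 + (20 - 5*40000)) = 1/(-48/161 + (20 - 200000)) = 1/(-48/161 - 199980) = 1/(-32196828/161) = -161/32196828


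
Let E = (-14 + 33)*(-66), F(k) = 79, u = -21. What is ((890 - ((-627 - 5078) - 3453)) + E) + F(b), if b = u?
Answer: 8873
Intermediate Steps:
b = -21
E = -1254 (E = 19*(-66) = -1254)
((890 - ((-627 - 5078) - 3453)) + E) + F(b) = ((890 - ((-627 - 5078) - 3453)) - 1254) + 79 = ((890 - (-5705 - 3453)) - 1254) + 79 = ((890 - 1*(-9158)) - 1254) + 79 = ((890 + 9158) - 1254) + 79 = (10048 - 1254) + 79 = 8794 + 79 = 8873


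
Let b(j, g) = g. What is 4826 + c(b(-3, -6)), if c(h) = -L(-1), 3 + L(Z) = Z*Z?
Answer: 4828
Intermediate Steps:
L(Z) = -3 + Z**2 (L(Z) = -3 + Z*Z = -3 + Z**2)
c(h) = 2 (c(h) = -(-3 + (-1)**2) = -(-3 + 1) = -1*(-2) = 2)
4826 + c(b(-3, -6)) = 4826 + 2 = 4828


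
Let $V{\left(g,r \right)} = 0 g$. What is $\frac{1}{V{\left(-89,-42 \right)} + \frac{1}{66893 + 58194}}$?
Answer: $125087$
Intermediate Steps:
$V{\left(g,r \right)} = 0$
$\frac{1}{V{\left(-89,-42 \right)} + \frac{1}{66893 + 58194}} = \frac{1}{0 + \frac{1}{66893 + 58194}} = \frac{1}{0 + \frac{1}{125087}} = \frac{1}{\frac{1}{125087}} = 125087$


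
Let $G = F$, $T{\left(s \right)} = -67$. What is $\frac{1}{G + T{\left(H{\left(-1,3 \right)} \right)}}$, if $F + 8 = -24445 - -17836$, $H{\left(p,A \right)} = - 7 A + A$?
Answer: $- \frac{1}{6684} \approx -0.00014961$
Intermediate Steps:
$H{\left(p,A \right)} = - 6 A$
$F = -6617$ ($F = -8 - 6609 = -6617$)
$G = -6617$
$\frac{1}{G + T{\left(H{\left(-1,3 \right)} \right)}} = \frac{1}{-6617 - 67} = \frac{1}{-6684} = - \frac{1}{6684}$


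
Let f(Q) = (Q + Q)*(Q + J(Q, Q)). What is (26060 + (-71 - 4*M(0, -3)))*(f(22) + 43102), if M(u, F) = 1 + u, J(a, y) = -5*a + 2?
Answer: 1021678230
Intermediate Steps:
J(a, y) = 2 - 5*a
f(Q) = 2*Q*(2 - 4*Q) (f(Q) = (Q + Q)*(Q + (2 - 5*Q)) = (2*Q)*(2 - 4*Q) = 2*Q*(2 - 4*Q))
(26060 + (-71 - 4*M(0, -3)))*(f(22) + 43102) = (26060 + (-71 - 4*(1 + 0)))*(4*22*(1 - 2*22) + 43102) = (26060 + (-71 - 4*1))*(4*22*(1 - 44) + 43102) = (26060 + (-71 - 4))*(4*22*(-43) + 43102) = (26060 - 75)*(-3784 + 43102) = 25985*39318 = 1021678230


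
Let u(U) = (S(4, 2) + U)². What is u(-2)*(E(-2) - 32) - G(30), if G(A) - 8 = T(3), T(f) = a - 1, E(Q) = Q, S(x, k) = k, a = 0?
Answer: -7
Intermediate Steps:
u(U) = (2 + U)²
T(f) = -1 (T(f) = 0 - 1 = -1)
G(A) = 7 (G(A) = 8 - 1 = 7)
u(-2)*(E(-2) - 32) - G(30) = (2 - 2)²*(-2 - 32) - 1*7 = 0²*(-34) - 7 = 0*(-34) - 7 = 0 - 7 = -7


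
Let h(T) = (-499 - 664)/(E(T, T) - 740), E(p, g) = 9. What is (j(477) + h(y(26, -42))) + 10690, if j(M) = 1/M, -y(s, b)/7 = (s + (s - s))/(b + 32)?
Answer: 3728019512/348687 ≈ 10692.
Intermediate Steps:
y(s, b) = -7*s/(32 + b) (y(s, b) = -7*(s + (s - s))/(b + 32) = -7*(s + 0)/(32 + b) = -7*s/(32 + b))
h(T) = 1163/731 (h(T) = (-499 - 664)/(9 - 740) = -1163/(-731) = -1163*(-1/731) = 1163/731)
(j(477) + h(y(26, -42))) + 10690 = (1/477 + 1163/731) + 10690 = 555482/348687 + 10690 = 3728019512/348687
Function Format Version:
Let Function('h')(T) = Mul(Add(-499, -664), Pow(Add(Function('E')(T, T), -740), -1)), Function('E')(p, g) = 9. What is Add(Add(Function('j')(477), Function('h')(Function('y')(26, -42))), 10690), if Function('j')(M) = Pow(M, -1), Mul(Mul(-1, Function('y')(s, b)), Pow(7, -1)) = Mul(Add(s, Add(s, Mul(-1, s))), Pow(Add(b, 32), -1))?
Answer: Rational(3728019512, 348687) ≈ 10692.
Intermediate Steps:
Function('y')(s, b) = Mul(-7, s, Pow(Add(32, b), -1)) (Function('y')(s, b) = Mul(-7, Mul(Add(s, Add(s, Mul(-1, s))), Pow(Add(b, 32), -1))) = Mul(-7, Mul(Add(s, 0), Pow(Add(32, b), -1))) = Mul(-7, Mul(s, Pow(Add(32, b), -1))) = Mul(-7, s, Pow(Add(32, b), -1)))
Function('h')(T) = Rational(1163, 731) (Function('h')(T) = Mul(Add(-499, -664), Pow(Add(9, -740), -1)) = Mul(-1163, Pow(-731, -1)) = Mul(-1163, Rational(-1, 731)) = Rational(1163, 731))
Add(Add(Function('j')(477), Function('h')(Function('y')(26, -42))), 10690) = Add(Add(Pow(477, -1), Rational(1163, 731)), 10690) = Add(Add(Rational(1, 477), Rational(1163, 731)), 10690) = Add(Rational(555482, 348687), 10690) = Rational(3728019512, 348687)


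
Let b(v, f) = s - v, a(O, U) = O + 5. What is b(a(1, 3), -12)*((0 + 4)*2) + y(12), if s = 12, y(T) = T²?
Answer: 192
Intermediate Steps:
a(O, U) = 5 + O
b(v, f) = 12 - v
b(a(1, 3), -12)*((0 + 4)*2) + y(12) = (12 - (5 + 1))*((0 + 4)*2) + 12² = (12 - 1*6)*(4*2) + 144 = (12 - 6)*8 + 144 = 6*8 + 144 = 48 + 144 = 192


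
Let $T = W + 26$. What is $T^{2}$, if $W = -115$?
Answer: $7921$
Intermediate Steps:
$T = -89$ ($T = -115 + 26 = -89$)
$T^{2} = \left(-89\right)^{2} = 7921$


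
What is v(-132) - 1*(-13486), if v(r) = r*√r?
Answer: 13486 - 264*I*√33 ≈ 13486.0 - 1516.6*I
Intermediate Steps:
v(r) = r^(3/2)
v(-132) - 1*(-13486) = (-132)^(3/2) - 1*(-13486) = -264*I*√33 + 13486 = 13486 - 264*I*√33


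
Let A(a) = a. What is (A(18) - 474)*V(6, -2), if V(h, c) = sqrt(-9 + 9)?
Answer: 0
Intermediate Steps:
V(h, c) = 0 (V(h, c) = sqrt(0) = 0)
(A(18) - 474)*V(6, -2) = (18 - 474)*0 = -456*0 = 0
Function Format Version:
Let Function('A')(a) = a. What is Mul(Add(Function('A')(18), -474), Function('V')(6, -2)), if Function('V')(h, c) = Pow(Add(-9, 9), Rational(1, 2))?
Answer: 0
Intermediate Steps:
Function('V')(h, c) = 0 (Function('V')(h, c) = Pow(0, Rational(1, 2)) = 0)
Mul(Add(Function('A')(18), -474), Function('V')(6, -2)) = Mul(Add(18, -474), 0) = Mul(-456, 0) = 0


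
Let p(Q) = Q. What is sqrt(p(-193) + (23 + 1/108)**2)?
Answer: sqrt(3924073)/108 ≈ 18.342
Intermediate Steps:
sqrt(p(-193) + (23 + 1/108)**2) = sqrt(-193 + (23 + 1/108)**2) = sqrt(-193 + (2485/108)**2) = sqrt(-193 + 6175225/11664) = sqrt(3924073/11664) = sqrt(3924073)/108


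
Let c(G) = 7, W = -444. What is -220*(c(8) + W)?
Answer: 96140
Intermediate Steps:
-220*(c(8) + W) = -220*(7 - 444) = -220*(-437) = 96140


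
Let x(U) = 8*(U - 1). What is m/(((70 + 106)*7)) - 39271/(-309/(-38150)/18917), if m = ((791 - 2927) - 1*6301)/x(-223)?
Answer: -5688199167632966197/62017536 ≈ -9.1719e+10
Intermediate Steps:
x(U) = -8 + 8*U (x(U) = 8*(-1 + U) = -8 + 8*U)
m = 8437/1792 (m = ((791 - 2927) - 1*6301)/(-8 + 8*(-223)) = (-2136 - 6301)/(-8 - 1784) = -8437/(-1792) = -8437*(-1/1792) = 8437/1792 ≈ 4.7081)
m/(((70 + 106)*7)) - 39271/(-309/(-38150)/18917) = 8437/(1792*(((70 + 106)*7))) - 39271/(-309/(-38150)/18917) = 8437/(1792*((176*7))) - 39271/(-309*(-1/38150)*(1/18917)) = (8437/1792)/1232 - 39271/((309/38150)*(1/18917)) = (8437/1792)*(1/1232) - 39271/309/721683550 = 767/200704 - 39271*721683550/309 = 767/200704 - 28341234692050/309 = -5688199167632966197/62017536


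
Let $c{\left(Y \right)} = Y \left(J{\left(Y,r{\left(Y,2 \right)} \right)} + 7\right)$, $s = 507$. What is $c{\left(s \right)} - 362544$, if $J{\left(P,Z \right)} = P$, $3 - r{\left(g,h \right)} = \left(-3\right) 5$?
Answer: $-101946$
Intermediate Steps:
$r{\left(g,h \right)} = 18$ ($r{\left(g,h \right)} = 3 - \left(-3\right) 5 = 3 - -15 = 3 + 15 = 18$)
$c{\left(Y \right)} = Y \left(7 + Y\right)$ ($c{\left(Y \right)} = Y \left(Y + 7\right) = Y \left(7 + Y\right)$)
$c{\left(s \right)} - 362544 = 507 \left(7 + 507\right) - 362544 = 507 \cdot 514 - 362544 = 260598 - 362544 = -101946$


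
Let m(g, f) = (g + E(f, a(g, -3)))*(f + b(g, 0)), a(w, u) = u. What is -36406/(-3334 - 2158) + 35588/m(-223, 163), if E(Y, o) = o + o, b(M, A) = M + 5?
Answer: 326991433/34585870 ≈ 9.4545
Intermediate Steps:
b(M, A) = 5 + M
E(Y, o) = 2*o
m(g, f) = (-6 + g)*(5 + f + g) (m(g, f) = (g + 2*(-3))*(f + (5 + g)) = (g - 6)*(5 + f + g) = (-6 + g)*(5 + f + g))
-36406/(-3334 - 2158) + 35588/m(-223, 163) = -36406/(-3334 - 2158) + 35588/(-30 + (-223)² - 1*(-223) - 6*163 + 163*(-223)) = -36406/(-5492) + 35588/(-30 + 49729 + 223 - 978 - 36349) = -36406*(-1/5492) + 35588/12595 = 18203/2746 + 35588*(1/12595) = 18203/2746 + 35588/12595 = 326991433/34585870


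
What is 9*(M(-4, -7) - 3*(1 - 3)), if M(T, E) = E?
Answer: -9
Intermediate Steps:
9*(M(-4, -7) - 3*(1 - 3)) = 9*(-7 - 3*(1 - 3)) = 9*(-7 - 3*(-2)) = 9*(-7 + 6) = 9*(-1) = -9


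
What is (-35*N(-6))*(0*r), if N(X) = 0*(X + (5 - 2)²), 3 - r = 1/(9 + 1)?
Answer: 0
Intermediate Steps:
r = 29/10 (r = 3 - 1/(9 + 1) = 3 - 1/10 = 3 - 1*⅒ = 3 - ⅒ = 29/10 ≈ 2.9000)
N(X) = 0 (N(X) = 0*(X + 3²) = 0*(X + 9) = 0*(9 + X) = 0)
(-35*N(-6))*(0*r) = (-35*0)*(0*(29/10)) = 0*0 = 0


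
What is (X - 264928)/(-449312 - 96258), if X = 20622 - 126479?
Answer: 74157/109114 ≈ 0.67963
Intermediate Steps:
X = -105857
(X - 264928)/(-449312 - 96258) = (-105857 - 264928)/(-449312 - 96258) = -370785/(-545570) = -370785*(-1/545570) = 74157/109114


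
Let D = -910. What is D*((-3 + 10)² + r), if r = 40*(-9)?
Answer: 283010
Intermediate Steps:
r = -360
D*((-3 + 10)² + r) = -910*((-3 + 10)² - 360) = -910*(7² - 360) = -910*(49 - 360) = -910*(-311) = 283010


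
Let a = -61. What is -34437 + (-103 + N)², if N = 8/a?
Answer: -88563396/3721 ≈ -23801.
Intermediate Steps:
N = -8/61 (N = 8/(-61) = 8*(-1/61) = -8/61 ≈ -0.13115)
-34437 + (-103 + N)² = -34437 + (-103 - 8/61)² = -34437 + (-6291/61)² = -34437 + 39576681/3721 = -88563396/3721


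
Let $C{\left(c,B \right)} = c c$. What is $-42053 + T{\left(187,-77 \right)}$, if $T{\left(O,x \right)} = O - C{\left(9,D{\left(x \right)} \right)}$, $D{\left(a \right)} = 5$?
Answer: $-41947$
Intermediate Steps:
$C{\left(c,B \right)} = c^{2}$
$T{\left(O,x \right)} = -81 + O$ ($T{\left(O,x \right)} = O - 9^{2} = O - 81 = -81 + O$)
$-42053 + T{\left(187,-77 \right)} = -42053 + \left(-81 + 187\right) = -42053 + 106 = -41947$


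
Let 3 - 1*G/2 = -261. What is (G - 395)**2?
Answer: 17689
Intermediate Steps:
G = 528 (G = 6 - 2*(-261) = 6 + 522 = 528)
(G - 395)**2 = (528 - 395)**2 = 133**2 = 17689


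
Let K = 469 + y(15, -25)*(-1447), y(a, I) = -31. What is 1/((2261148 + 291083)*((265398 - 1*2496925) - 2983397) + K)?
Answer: -1/13309690650118 ≈ -7.5133e-14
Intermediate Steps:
K = 45326 (K = 469 - 31*(-1447) = 469 + 44857 = 45326)
1/((2261148 + 291083)*((265398 - 1*2496925) - 2983397) + K) = 1/((2261148 + 291083)*((265398 - 1*2496925) - 2983397) + 45326) = 1/(2552231*((265398 - 2496925) - 2983397) + 45326) = 1/(2552231*(-2231527 - 2983397) + 45326) = 1/(2552231*(-5214924) + 45326) = 1/(-13309690695444 + 45326) = 1/(-13309690650118) = -1/13309690650118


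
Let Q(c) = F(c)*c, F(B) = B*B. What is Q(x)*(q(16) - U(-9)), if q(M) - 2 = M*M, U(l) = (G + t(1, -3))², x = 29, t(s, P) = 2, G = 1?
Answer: 6072861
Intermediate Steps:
F(B) = B²
U(l) = 9 (U(l) = (1 + 2)² = 3² = 9)
q(M) = 2 + M² (q(M) = 2 + M*M = 2 + M²)
Q(c) = c³ (Q(c) = c²*c = c³)
Q(x)*(q(16) - U(-9)) = 29³*((2 + 16²) - 1*9) = 24389*((2 + 256) - 9) = 24389*(258 - 9) = 24389*249 = 6072861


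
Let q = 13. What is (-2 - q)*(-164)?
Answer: 2460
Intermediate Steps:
(-2 - q)*(-164) = (-2 - 1*13)*(-164) = (-2 - 13)*(-164) = -15*(-164) = 2460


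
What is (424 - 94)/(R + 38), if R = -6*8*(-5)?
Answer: 165/139 ≈ 1.1870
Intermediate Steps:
R = 240 (R = -48*(-5) = 240)
(424 - 94)/(R + 38) = (424 - 94)/(240 + 38) = 330/278 = 330*(1/278) = 165/139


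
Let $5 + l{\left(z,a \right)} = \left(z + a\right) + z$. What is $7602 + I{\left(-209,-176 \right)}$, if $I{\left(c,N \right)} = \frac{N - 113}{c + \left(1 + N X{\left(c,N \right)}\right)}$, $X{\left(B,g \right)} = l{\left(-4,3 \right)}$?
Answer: $\frac{11798015}{1552} \approx 7601.8$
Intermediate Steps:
$l{\left(z,a \right)} = -5 + a + 2 z$ ($l{\left(z,a \right)} = -5 + \left(\left(z + a\right) + z\right) = -5 + \left(\left(a + z\right) + z\right) = -5 + \left(a + 2 z\right) = -5 + a + 2 z$)
$X{\left(B,g \right)} = -10$ ($X{\left(B,g \right)} = -5 + 3 + 2 \left(-4\right) = -5 + 3 - 8 = -10$)
$I{\left(c,N \right)} = \frac{-113 + N}{1 + c - 10 N}$ ($I{\left(c,N \right)} = \frac{N - 113}{c + \left(1 + N \left(-10\right)\right)} = \frac{-113 + N}{c - \left(-1 + 10 N\right)} = \frac{-113 + N}{1 + c - 10 N}$)
$7602 + I{\left(-209,-176 \right)} = 7602 + \frac{-113 - 176}{1 - 209 - -1760} = 7602 + \frac{1}{1 - 209 + 1760} \left(-289\right) = 7602 + \frac{1}{1552} \left(-289\right) = 7602 - \frac{289}{1552} = \frac{11798015}{1552}$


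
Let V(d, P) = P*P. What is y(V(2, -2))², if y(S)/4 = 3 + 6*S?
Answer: 11664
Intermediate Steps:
V(d, P) = P²
y(S) = 12 + 24*S (y(S) = 4*(3 + 6*S) = 12 + 24*S)
y(V(2, -2))² = (12 + 24*(-2)²)² = (12 + 24*4)² = (12 + 96)² = 108² = 11664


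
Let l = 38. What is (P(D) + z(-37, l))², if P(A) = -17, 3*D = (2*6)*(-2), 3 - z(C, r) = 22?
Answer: 1296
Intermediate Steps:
z(C, r) = -19 (z(C, r) = 3 - 1*22 = 3 - 22 = -19)
D = -8 (D = ((2*6)*(-2))/3 = (12*(-2))/3 = (⅓)*(-24) = -8)
(P(D) + z(-37, l))² = (-17 - 19)² = (-36)² = 1296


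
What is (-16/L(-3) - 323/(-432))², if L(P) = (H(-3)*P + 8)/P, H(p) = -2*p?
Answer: 76615009/4665600 ≈ 16.421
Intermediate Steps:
L(P) = (8 + 6*P)/P (L(P) = ((-2*(-3))*P + 8)/P = (6*P + 8)/P = (8 + 6*P)/P)
(-16/L(-3) - 323/(-432))² = (-16/(6 + 8/(-3)) - 323/(-432))² = (-16/(6 + 8*(-⅓)) - 323*(-1/432))² = (-16/(6 - 8/3) + 323/432)² = (-16/10/3 + 323/432)² = (-16*3/10 + 323/432)² = (-24/5 + 323/432)² = (-8753/2160)² = 76615009/4665600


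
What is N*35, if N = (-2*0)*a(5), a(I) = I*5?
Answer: 0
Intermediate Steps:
a(I) = 5*I
N = 0 (N = (-2*0)*(5*5) = 0*25 = 0)
N*35 = 0*35 = 0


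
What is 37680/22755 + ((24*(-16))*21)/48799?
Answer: 110350000/74028083 ≈ 1.4907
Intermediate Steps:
37680/22755 + ((24*(-16))*21)/48799 = 37680*(1/22755) - 384*21*(1/48799) = 2512/1517 - 8064*1/48799 = 2512/1517 - 8064/48799 = 110350000/74028083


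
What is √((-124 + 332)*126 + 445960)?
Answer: 2*√118042 ≈ 687.14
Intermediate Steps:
√((-124 + 332)*126 + 445960) = √(208*126 + 445960) = √(26208 + 445960) = √472168 = 2*√118042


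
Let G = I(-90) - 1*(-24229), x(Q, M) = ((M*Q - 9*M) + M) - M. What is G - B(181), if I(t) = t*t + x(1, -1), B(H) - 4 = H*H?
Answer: -428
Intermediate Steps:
B(H) = 4 + H**2 (B(H) = 4 + H*H = 4 + H**2)
x(Q, M) = -9*M + M*Q (x(Q, M) = ((-9*M + M*Q) + M) - M = (-8*M + M*Q) - M = -9*M + M*Q)
I(t) = 8 + t**2 (I(t) = t*t - (-9 + 1) = t**2 - 1*(-8) = t**2 + 8 = 8 + t**2)
G = 32337 (G = (8 + (-90)**2) - 1*(-24229) = (8 + 8100) + 24229 = 8108 + 24229 = 32337)
G - B(181) = 32337 - (4 + 181**2) = 32337 - (4 + 32761) = 32337 - 1*32765 = 32337 - 32765 = -428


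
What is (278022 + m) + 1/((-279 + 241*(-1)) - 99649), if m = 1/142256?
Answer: 3961713763457721/14249641264 ≈ 2.7802e+5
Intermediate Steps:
m = 1/142256 ≈ 7.0296e-6
(278022 + m) + 1/((-279 + 241*(-1)) - 99649) = (278022 + 1/142256) + 1/((-279 + 241*(-1)) - 99649) = 39550297633/142256 + 1/((-279 - 241) - 99649) = 39550297633/142256 + 1/(-520 - 99649) = 39550297633/142256 + 1/(-100169) = 39550297633/142256 - 1/100169 = 3961713763457721/14249641264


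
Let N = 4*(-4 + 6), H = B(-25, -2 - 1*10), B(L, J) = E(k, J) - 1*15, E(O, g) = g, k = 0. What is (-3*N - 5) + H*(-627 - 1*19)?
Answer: 17413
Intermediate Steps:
B(L, J) = -15 + J (B(L, J) = J - 1*15 = J - 15 = -15 + J)
H = -27 (H = -15 + (-2 - 1*10) = -15 + (-2 - 10) = -15 - 12 = -27)
N = 8 (N = 4*2 = 8)
(-3*N - 5) + H*(-627 - 1*19) = (-3*8 - 5) - 27*(-627 - 1*19) = (-24 - 5) - 27*(-627 - 19) = -29 - 27*(-646) = -29 + 17442 = 17413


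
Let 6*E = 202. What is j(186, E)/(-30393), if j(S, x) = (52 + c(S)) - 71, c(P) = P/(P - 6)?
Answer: 49/82890 ≈ 0.00059114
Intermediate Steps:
c(P) = P/(-6 + P)
E = 101/3 (E = (⅙)*202 = 101/3 ≈ 33.667)
j(S, x) = -19 + S/(-6 + S) (j(S, x) = (52 + S/(-6 + S)) - 71 = -19 + S/(-6 + S))
j(186, E)/(-30393) = (6*(19 - 3*186)/(-6 + 186))/(-30393) = (6*(19 - 558)/180)*(-1/30393) = (6*(1/180)*(-539))*(-1/30393) = -539/30*(-1/30393) = 49/82890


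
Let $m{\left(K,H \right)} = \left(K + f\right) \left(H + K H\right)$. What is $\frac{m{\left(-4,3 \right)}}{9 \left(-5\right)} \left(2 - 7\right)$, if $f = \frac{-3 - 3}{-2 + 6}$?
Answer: $\frac{11}{2} \approx 5.5$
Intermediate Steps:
$f = - \frac{3}{2}$ ($f = - \frac{6}{4} = \left(-6\right) \frac{1}{4} = - \frac{3}{2} \approx -1.5$)
$m{\left(K,H \right)} = \left(- \frac{3}{2} + K\right) \left(H + H K\right)$ ($m{\left(K,H \right)} = \left(K - \frac{3}{2}\right) \left(H + K H\right) = \left(- \frac{3}{2} + K\right) \left(H + H K\right)$)
$\frac{m{\left(-4,3 \right)}}{9 \left(-5\right)} \left(2 - 7\right) = \frac{\frac{1}{2} \cdot 3 \left(-3 - -4 + 2 \left(-4\right)^{2}\right)}{9 \left(-5\right)} \left(2 - 7\right) = \frac{\frac{1}{2} \cdot 3 \left(-3 + 4 + 2 \cdot 16\right)}{-45} \left(2 - 7\right) = \frac{1}{2} \cdot 3 \left(-3 + 4 + 32\right) \left(- \frac{1}{45}\right) \left(-5\right) = \frac{1}{2} \cdot 3 \cdot 33 \left(- \frac{1}{45}\right) \left(-5\right) = \frac{99}{2} \left(- \frac{1}{45}\right) \left(-5\right) = \left(- \frac{11}{10}\right) \left(-5\right) = \frac{11}{2}$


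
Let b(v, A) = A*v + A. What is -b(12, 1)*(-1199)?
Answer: 15587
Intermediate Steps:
b(v, A) = A + A*v
-b(12, 1)*(-1199) = -1*(1 + 12)*(-1199) = -1*13*(-1199) = -13*(-1199) = -1*(-15587) = 15587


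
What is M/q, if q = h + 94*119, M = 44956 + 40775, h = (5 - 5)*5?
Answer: 5043/658 ≈ 7.6641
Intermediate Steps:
h = 0 (h = 0*5 = 0)
M = 85731
q = 11186 (q = 0 + 94*119 = 0 + 11186 = 11186)
M/q = 85731/11186 = 85731*(1/11186) = 5043/658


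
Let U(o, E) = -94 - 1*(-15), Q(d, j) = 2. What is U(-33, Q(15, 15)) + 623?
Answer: 544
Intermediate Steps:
U(o, E) = -79 (U(o, E) = -94 + 15 = -79)
U(-33, Q(15, 15)) + 623 = -79 + 623 = 544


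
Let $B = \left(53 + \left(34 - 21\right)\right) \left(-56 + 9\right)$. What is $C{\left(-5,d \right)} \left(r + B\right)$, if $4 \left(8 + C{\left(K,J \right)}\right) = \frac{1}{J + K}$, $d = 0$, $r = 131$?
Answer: $\frac{478331}{20} \approx 23917.0$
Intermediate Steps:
$C{\left(K,J \right)} = -8 + \frac{1}{4 \left(J + K\right)}$
$B = -3102$ ($B = \left(53 + 13\right) \left(-47\right) = 66 \left(-47\right) = -3102$)
$C{\left(-5,d \right)} \left(r + B\right) = \frac{\frac{1}{4} - 0 - -40}{0 - 5} \left(131 - 3102\right) = \frac{\frac{1}{4} + 0 + 40}{-5} \left(-2971\right) = \left(- \frac{1}{5}\right) \frac{161}{4} \left(-2971\right) = \left(- \frac{161}{20}\right) \left(-2971\right) = \frac{478331}{20}$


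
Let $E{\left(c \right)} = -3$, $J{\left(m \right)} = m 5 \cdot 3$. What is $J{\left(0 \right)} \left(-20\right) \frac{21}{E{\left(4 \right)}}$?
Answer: $0$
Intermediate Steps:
$J{\left(m \right)} = 15 m$ ($J{\left(m \right)} = 5 m 3 = 15 m$)
$J{\left(0 \right)} \left(-20\right) \frac{21}{E{\left(4 \right)}} = 15 \cdot 0 \left(-20\right) \frac{21}{-3} = 0 \left(-20\right) 21 \left(- \frac{1}{3}\right) = 0 \left(-7\right) = 0$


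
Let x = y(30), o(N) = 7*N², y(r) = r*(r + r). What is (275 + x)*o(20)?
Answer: 5810000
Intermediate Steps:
y(r) = 2*r² (y(r) = r*(2*r) = 2*r²)
x = 1800 (x = 2*30² = 2*900 = 1800)
(275 + x)*o(20) = (275 + 1800)*(7*20²) = 2075*(7*400) = 2075*2800 = 5810000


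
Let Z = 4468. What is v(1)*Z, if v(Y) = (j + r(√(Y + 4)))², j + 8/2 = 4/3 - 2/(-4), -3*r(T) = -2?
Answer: 10053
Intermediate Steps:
r(T) = ⅔ (r(T) = -⅓*(-2) = ⅔)
j = -13/6 (j = -4 + (4/3 - 2/(-4)) = -4 + (4*(⅓) - 2*(-¼)) = -4 + (4/3 + ½) = -4 + 11/6 = -13/6 ≈ -2.1667)
v(Y) = 9/4 (v(Y) = (-13/6 + ⅔)² = (-3/2)² = 9/4)
v(1)*Z = (9/4)*4468 = 10053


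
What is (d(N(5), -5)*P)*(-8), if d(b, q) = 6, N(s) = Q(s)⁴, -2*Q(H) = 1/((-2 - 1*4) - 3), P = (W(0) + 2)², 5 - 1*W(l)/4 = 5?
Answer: -192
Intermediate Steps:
W(l) = 0 (W(l) = 20 - 4*5 = 20 - 20 = 0)
P = 4 (P = (0 + 2)² = 2² = 4)
Q(H) = 1/18 (Q(H) = -1/(2*((-2 - 1*4) - 3)) = -1/(2*((-2 - 4) - 3)) = -1/(2*(-6 - 3)) = -½/(-9) = -½*(-⅑) = 1/18)
N(s) = 1/104976 (N(s) = (1/18)⁴ = 1/104976)
(d(N(5), -5)*P)*(-8) = (6*4)*(-8) = 24*(-8) = -192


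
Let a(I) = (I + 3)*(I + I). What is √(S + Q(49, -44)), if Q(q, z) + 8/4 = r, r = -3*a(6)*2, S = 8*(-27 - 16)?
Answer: I*√994 ≈ 31.528*I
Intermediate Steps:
a(I) = 2*I*(3 + I) (a(I) = (3 + I)*(2*I) = 2*I*(3 + I))
S = -344 (S = 8*(-43) = -344)
r = -648 (r = -6*6*(3 + 6)*2 = -6*6*9*2 = -3*108*2 = -324*2 = -648)
Q(q, z) = -650 (Q(q, z) = -2 - 648 = -650)
√(S + Q(49, -44)) = √(-344 - 650) = √(-994) = I*√994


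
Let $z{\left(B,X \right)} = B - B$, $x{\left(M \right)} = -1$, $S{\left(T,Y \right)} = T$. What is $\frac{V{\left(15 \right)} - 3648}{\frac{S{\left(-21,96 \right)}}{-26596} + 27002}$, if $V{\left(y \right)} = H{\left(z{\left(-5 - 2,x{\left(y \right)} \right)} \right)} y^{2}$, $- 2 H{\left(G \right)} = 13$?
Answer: $- \frac{135918858}{718145213} \approx -0.18926$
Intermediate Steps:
$z{\left(B,X \right)} = 0$
$H{\left(G \right)} = - \frac{13}{2}$ ($H{\left(G \right)} = \left(- \frac{1}{2}\right) 13 = - \frac{13}{2}$)
$V{\left(y \right)} = - \frac{13 y^{2}}{2}$
$\frac{V{\left(15 \right)} - 3648}{\frac{S{\left(-21,96 \right)}}{-26596} + 27002} = \frac{- \frac{13 \cdot 15^{2}}{2} - 3648}{- \frac{21}{-26596} + 27002} = \frac{\left(- \frac{13}{2}\right) 225 - 3648}{\left(-21\right) \left(- \frac{1}{26596}\right) + 27002} = \frac{- \frac{2925}{2} - 3648}{\frac{21}{26596} + 27002} = - \frac{10221}{2 \cdot \frac{718145213}{26596}} = \left(- \frac{10221}{2}\right) \frac{26596}{718145213} = - \frac{135918858}{718145213}$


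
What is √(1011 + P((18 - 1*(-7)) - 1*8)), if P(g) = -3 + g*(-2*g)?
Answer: √430 ≈ 20.736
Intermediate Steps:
P(g) = -3 - 2*g²
√(1011 + P((18 - 1*(-7)) - 1*8)) = √(1011 + (-3 - 2*((18 - 1*(-7)) - 1*8)²)) = √(1011 + (-3 - 2*((18 + 7) - 8)²)) = √(1011 + (-3 - 2*(25 - 8)²)) = √(1011 + (-3 - 2*17²)) = √(1011 + (-3 - 2*289)) = √(1011 + (-3 - 578)) = √(1011 - 581) = √430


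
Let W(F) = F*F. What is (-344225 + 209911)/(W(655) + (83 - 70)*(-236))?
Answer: -134314/425957 ≈ -0.31532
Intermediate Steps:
W(F) = F**2
(-344225 + 209911)/(W(655) + (83 - 70)*(-236)) = (-344225 + 209911)/(655**2 + (83 - 70)*(-236)) = -134314/(429025 + 13*(-236)) = -134314/(429025 - 3068) = -134314/425957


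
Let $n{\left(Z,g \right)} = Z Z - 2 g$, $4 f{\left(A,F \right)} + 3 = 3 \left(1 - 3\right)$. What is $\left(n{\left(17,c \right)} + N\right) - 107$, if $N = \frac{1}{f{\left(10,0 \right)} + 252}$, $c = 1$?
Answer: $\frac{179824}{999} \approx 180.0$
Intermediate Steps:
$f{\left(A,F \right)} = - \frac{9}{4}$ ($f{\left(A,F \right)} = - \frac{3}{4} + \frac{3 \left(1 - 3\right)}{4} = - \frac{3}{4} + \frac{3 \left(-2\right)}{4} = - \frac{3}{4} + \frac{1}{4} \left(-6\right) = - \frac{3}{4} - \frac{3}{2} = - \frac{9}{4}$)
$n{\left(Z,g \right)} = Z^{2} - 2 g$
$N = \frac{4}{999}$ ($N = \frac{1}{- \frac{9}{4} + 252} = \frac{1}{\frac{999}{4}} = \frac{4}{999} \approx 0.004004$)
$\left(n{\left(17,c \right)} + N\right) - 107 = \left(\left(17^{2} - 2\right) + \frac{4}{999}\right) - 107 = \left(\left(289 - 2\right) + \frac{4}{999}\right) - 107 = \left(287 + \frac{4}{999}\right) - 107 = \frac{286717}{999} - 107 = \frac{179824}{999}$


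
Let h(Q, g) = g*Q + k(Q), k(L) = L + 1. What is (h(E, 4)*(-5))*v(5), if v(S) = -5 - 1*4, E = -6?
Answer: -1305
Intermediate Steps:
k(L) = 1 + L
h(Q, g) = 1 + Q + Q*g (h(Q, g) = g*Q + (1 + Q) = Q*g + (1 + Q) = 1 + Q + Q*g)
v(S) = -9 (v(S) = -5 - 4 = -9)
(h(E, 4)*(-5))*v(5) = ((1 - 6 - 6*4)*(-5))*(-9) = ((1 - 6 - 24)*(-5))*(-9) = -29*(-5)*(-9) = 145*(-9) = -1305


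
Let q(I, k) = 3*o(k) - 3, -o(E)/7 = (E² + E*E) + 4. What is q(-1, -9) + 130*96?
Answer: 8991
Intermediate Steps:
o(E) = -28 - 14*E² (o(E) = -7*((E² + E*E) + 4) = -7*((E² + E²) + 4) = -7*(2*E² + 4) = -7*(4 + 2*E²) = -28 - 14*E²)
q(I, k) = -87 - 42*k² (q(I, k) = 3*(-28 - 14*k²) - 3 = (-84 - 42*k²) - 3 = -87 - 42*k²)
q(-1, -9) + 130*96 = (-87 - 42*(-9)²) + 130*96 = (-87 - 42*81) + 12480 = (-87 - 3402) + 12480 = -3489 + 12480 = 8991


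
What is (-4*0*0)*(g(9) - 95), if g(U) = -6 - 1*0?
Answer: 0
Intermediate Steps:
g(U) = -6 (g(U) = -6 + 0 = -6)
(-4*0*0)*(g(9) - 95) = (-4*0*0)*(-6 - 95) = (0*0)*(-101) = 0*(-101) = 0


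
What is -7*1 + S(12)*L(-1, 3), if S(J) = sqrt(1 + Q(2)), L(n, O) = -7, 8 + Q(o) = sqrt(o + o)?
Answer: -7 - 7*I*sqrt(5) ≈ -7.0 - 15.652*I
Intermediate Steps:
Q(o) = -8 + sqrt(2)*sqrt(o) (Q(o) = -8 + sqrt(o + o) = -8 + sqrt(2*o) = -8 + sqrt(2)*sqrt(o))
S(J) = I*sqrt(5) (S(J) = sqrt(1 + (-8 + sqrt(2)*sqrt(2))) = sqrt(1 + (-8 + 2)) = sqrt(1 - 6) = sqrt(-5) = I*sqrt(5))
-7*1 + S(12)*L(-1, 3) = -7*1 + (I*sqrt(5))*(-7) = -7 - 7*I*sqrt(5)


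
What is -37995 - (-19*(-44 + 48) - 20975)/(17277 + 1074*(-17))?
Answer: -4143794/109 ≈ -38016.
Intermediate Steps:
-37995 - (-19*(-44 + 48) - 20975)/(17277 + 1074*(-17)) = -37995 - (-19*4 - 20975)/(17277 - 18258) = -37995 - (-76 - 20975)/(-981) = -37995 - (-21051)*(-1)/981 = -37995 - 1*2339/109 = -37995 - 2339/109 = -4143794/109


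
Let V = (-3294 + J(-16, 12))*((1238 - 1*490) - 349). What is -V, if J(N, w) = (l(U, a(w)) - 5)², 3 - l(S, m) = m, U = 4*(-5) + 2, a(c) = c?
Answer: 1236102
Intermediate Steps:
U = -18 (U = -20 + 2 = -18)
l(S, m) = 3 - m
J(N, w) = (-2 - w)² (J(N, w) = ((3 - w) - 5)² = (-2 - w)²)
V = -1236102 (V = (-3294 + (2 + 12)²)*((1238 - 1*490) - 349) = (-3294 + 14²)*((1238 - 490) - 349) = (-3294 + 196)*(748 - 349) = -3098*399 = -1236102)
-V = -1*(-1236102) = 1236102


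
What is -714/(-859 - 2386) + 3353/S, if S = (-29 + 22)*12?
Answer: -1545787/38940 ≈ -39.697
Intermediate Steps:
S = -84 (S = -7*12 = -84)
-714/(-859 - 2386) + 3353/S = -714/(-859 - 2386) + 3353/(-84) = -714/(-3245) + 3353*(-1/84) = -714*(-1/3245) - 479/12 = 714/3245 - 479/12 = -1545787/38940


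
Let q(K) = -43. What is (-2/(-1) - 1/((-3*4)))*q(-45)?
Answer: -1075/12 ≈ -89.583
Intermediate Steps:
(-2/(-1) - 1/((-3*4)))*q(-45) = (-2/(-1) - 1/((-3*4)))*(-43) = (-2*(-1) - 1/(-12))*(-43) = (2 - 1*(-1/12))*(-43) = (2 + 1/12)*(-43) = (25/12)*(-43) = -1075/12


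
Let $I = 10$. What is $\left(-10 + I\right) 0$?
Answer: $0$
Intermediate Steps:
$\left(-10 + I\right) 0 = \left(-10 + 10\right) 0 = 0 \cdot 0 = 0$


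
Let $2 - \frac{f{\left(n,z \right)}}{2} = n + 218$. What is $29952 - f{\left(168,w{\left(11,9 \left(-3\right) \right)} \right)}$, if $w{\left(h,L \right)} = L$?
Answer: $30720$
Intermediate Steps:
$f{\left(n,z \right)} = -432 - 2 n$ ($f{\left(n,z \right)} = 4 - 2 \left(n + 218\right) = 4 - 2 \left(218 + n\right) = 4 - \left(436 + 2 n\right) = -432 - 2 n$)
$29952 - f{\left(168,w{\left(11,9 \left(-3\right) \right)} \right)} = 29952 - \left(-432 - 336\right) = 29952 - -768 = 29952 + 768 = 30720$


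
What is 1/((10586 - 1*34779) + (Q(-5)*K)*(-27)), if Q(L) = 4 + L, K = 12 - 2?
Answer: -1/23923 ≈ -4.1801e-5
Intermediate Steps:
K = 10
1/((10586 - 1*34779) + (Q(-5)*K)*(-27)) = 1/((10586 - 1*34779) + ((4 - 5)*10)*(-27)) = 1/((10586 - 34779) - 1*10*(-27)) = 1/(-24193 - 10*(-27)) = 1/(-24193 + 270) = 1/(-23923) = -1/23923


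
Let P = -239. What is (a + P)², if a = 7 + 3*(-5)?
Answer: 61009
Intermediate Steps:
a = -8 (a = 7 - 15 = -8)
(a + P)² = (-8 - 239)² = (-247)² = 61009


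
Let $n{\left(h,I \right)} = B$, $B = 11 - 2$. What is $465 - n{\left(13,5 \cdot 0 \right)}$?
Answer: $456$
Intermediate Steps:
$B = 9$ ($B = 11 - 2 = 9$)
$n{\left(h,I \right)} = 9$
$465 - n{\left(13,5 \cdot 0 \right)} = 465 - 9 = 456$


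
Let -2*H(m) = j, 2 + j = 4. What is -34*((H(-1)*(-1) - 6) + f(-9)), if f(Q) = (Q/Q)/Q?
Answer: 1564/9 ≈ 173.78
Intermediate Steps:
f(Q) = 1/Q
j = 2 (j = -2 + 4 = 2)
H(m) = -1 (H(m) = -½*2 = -1)
-34*((H(-1)*(-1) - 6) + f(-9)) = -34*((-1*(-1) - 6) + 1/(-9)) = -34*((1 - 6) - ⅑) = -34*(-5 - ⅑) = -34*(-46/9) = 1564/9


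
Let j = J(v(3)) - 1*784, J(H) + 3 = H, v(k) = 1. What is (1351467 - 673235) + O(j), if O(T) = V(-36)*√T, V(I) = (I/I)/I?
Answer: 678232 - I*√786/36 ≈ 6.7823e+5 - 0.77877*I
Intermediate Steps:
J(H) = -3 + H
j = -786 (j = (-3 + 1) - 1*784 = -2 - 784 = -786)
V(I) = 1/I
O(T) = -√T/36 (O(T) = √T/(-36) = -√T/36)
(1351467 - 673235) + O(j) = (1351467 - 673235) - I*√786/36 = 678232 - I*√786/36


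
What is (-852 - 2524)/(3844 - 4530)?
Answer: 1688/343 ≈ 4.9213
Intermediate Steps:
(-852 - 2524)/(3844 - 4530) = -3376/(-686) = -3376*(-1/686) = 1688/343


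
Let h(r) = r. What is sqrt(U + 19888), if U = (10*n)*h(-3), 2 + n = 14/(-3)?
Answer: 18*sqrt(62) ≈ 141.73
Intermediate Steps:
n = -20/3 (n = -2 + 14/(-3) = -2 + 14*(-1/3) = -2 - 14/3 = -20/3 ≈ -6.6667)
U = 200 (U = (10*(-20/3))*(-3) = -200/3*(-3) = 200)
sqrt(U + 19888) = sqrt(200 + 19888) = sqrt(20088) = 18*sqrt(62)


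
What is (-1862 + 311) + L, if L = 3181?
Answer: 1630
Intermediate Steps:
(-1862 + 311) + L = (-1862 + 311) + 3181 = -1551 + 3181 = 1630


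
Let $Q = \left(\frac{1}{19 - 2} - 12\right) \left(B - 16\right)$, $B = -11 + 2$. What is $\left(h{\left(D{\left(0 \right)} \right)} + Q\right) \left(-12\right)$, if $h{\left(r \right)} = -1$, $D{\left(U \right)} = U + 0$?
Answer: $- \frac{60696}{17} \approx -3570.4$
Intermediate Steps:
$D{\left(U \right)} = U$
$B = -9$
$Q = \frac{5075}{17}$ ($Q = \left(\frac{1}{19 - 2} - 12\right) \left(-9 - 16\right) = \left(\frac{1}{17} - 12\right) \left(-25\right) = \left(- \frac{203}{17}\right) \left(-25\right) = \frac{5075}{17} \approx 298.53$)
$\left(h{\left(D{\left(0 \right)} \right)} + Q\right) \left(-12\right) = \left(-1 + \frac{5075}{17}\right) \left(-12\right) = \frac{5058}{17} \left(-12\right) = - \frac{60696}{17}$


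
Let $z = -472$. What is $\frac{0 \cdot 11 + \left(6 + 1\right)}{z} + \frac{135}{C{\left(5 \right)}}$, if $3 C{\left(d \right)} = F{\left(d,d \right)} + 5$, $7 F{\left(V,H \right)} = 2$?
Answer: $\frac{1337861}{17464} \approx 76.607$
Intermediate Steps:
$F{\left(V,H \right)} = \frac{2}{7}$ ($F{\left(V,H \right)} = \frac{1}{7} \cdot 2 = \frac{2}{7}$)
$C{\left(d \right)} = \frac{37}{21}$ ($C{\left(d \right)} = \frac{\frac{2}{7} + 5}{3} = \frac{1}{3} \cdot \frac{37}{7} = \frac{37}{21}$)
$\frac{0 \cdot 11 + \left(6 + 1\right)}{z} + \frac{135}{C{\left(5 \right)}} = \frac{0 \cdot 11 + \left(6 + 1\right)}{-472} + \frac{135}{\frac{37}{21}} = \left(0 + 7\right) \left(- \frac{1}{472}\right) + 135 \cdot \frac{21}{37} = 7 \left(- \frac{1}{472}\right) + \frac{2835}{37} = - \frac{7}{472} + \frac{2835}{37} = \frac{1337861}{17464}$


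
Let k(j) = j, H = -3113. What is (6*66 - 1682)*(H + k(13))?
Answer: 3986600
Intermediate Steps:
(6*66 - 1682)*(H + k(13)) = (6*66 - 1682)*(-3113 + 13) = (396 - 1682)*(-3100) = -1286*(-3100) = 3986600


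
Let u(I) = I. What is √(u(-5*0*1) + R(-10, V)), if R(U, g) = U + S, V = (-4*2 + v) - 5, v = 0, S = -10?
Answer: 2*I*√5 ≈ 4.4721*I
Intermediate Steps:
V = -13 (V = (-4*2 + 0) - 5 = (-8 + 0) - 5 = -8 - 5 = -13)
R(U, g) = -10 + U (R(U, g) = U - 10 = -10 + U)
√(u(-5*0*1) + R(-10, V)) = √(-5*0*1 + (-10 - 10)) = √(0*1 - 20) = √(0 - 20) = √(-20) = 2*I*√5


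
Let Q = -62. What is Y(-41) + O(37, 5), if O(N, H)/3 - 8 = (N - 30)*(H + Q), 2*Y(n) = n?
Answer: -2387/2 ≈ -1193.5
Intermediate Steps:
Y(n) = n/2
O(N, H) = 24 + 3*(-62 + H)*(-30 + N) (O(N, H) = 24 + 3*((N - 30)*(H - 62)) = 24 + 3*((-30 + N)*(-62 + H)) = 24 + 3*((-62 + H)*(-30 + N)) = 24 + 3*(-62 + H)*(-30 + N))
Y(-41) + O(37, 5) = (1/2)*(-41) + (5604 - 186*37 - 90*5 + 3*5*37) = -41/2 + (5604 - 6882 - 450 + 555) = -41/2 - 1173 = -2387/2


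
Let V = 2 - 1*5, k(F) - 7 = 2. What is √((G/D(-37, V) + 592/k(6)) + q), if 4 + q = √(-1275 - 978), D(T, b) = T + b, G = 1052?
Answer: √(31930 + 900*I*√2253)/30 ≈ 6.8825 + 3.4483*I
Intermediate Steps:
k(F) = 9 (k(F) = 7 + 2 = 9)
V = -3 (V = 2 - 5 = -3)
q = -4 + I*√2253 (q = -4 + √(-1275 - 978) = -4 + √(-2253) = -4 + I*√2253 ≈ -4.0 + 47.466*I)
√((G/D(-37, V) + 592/k(6)) + q) = √((1052/(-37 - 3) + 592/9) + (-4 + I*√2253)) = √((1052/(-40) + 592*(⅑)) + (-4 + I*√2253)) = √((1052*(-1/40) + 592/9) + (-4 + I*√2253)) = √((-263/10 + 592/9) + (-4 + I*√2253)) = √(3553/90 + (-4 + I*√2253)) = √(3193/90 + I*√2253)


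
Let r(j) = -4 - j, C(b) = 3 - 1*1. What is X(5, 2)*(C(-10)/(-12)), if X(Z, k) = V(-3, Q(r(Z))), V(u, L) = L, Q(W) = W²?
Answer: -27/2 ≈ -13.500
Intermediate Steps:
C(b) = 2 (C(b) = 3 - 1 = 2)
X(Z, k) = (-4 - Z)²
X(5, 2)*(C(-10)/(-12)) = (4 + 5)²*(2/(-12)) = 9²*(2*(-1/12)) = 81*(-⅙) = -27/2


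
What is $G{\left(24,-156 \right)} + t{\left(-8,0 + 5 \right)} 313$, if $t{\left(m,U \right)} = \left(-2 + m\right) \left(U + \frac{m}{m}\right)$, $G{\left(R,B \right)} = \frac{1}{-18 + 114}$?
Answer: $- \frac{1802879}{96} \approx -18780.0$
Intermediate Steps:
$G{\left(R,B \right)} = \frac{1}{96}$
$t{\left(m,U \right)} = \left(1 + U\right) \left(-2 + m\right)$ ($t{\left(m,U \right)} = \left(-2 + m\right) \left(U + 1\right) = \left(-2 + m\right) \left(1 + U\right) = \left(1 + U\right) \left(-2 + m\right)$)
$G{\left(24,-156 \right)} + t{\left(-8,0 + 5 \right)} 313 = \frac{1}{96} + \left(-2 - 8 - 2 \left(0 + 5\right) + \left(0 + 5\right) \left(-8\right)\right) 313 = \frac{1}{96} + \left(-2 - 8 - 10 + 5 \left(-8\right)\right) 313 = \frac{1}{96} + \left(-2 - 8 - 10 - 40\right) 313 = \frac{1}{96} - 18780 = - \frac{1802879}{96}$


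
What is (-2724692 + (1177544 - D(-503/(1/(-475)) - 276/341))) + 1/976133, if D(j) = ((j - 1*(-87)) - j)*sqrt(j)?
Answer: -1510222218683/976133 - 87*sqrt(27782343809)/341 ≈ -1.5897e+6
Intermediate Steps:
D(j) = 87*sqrt(j) (D(j) = ((j + 87) - j)*sqrt(j) = ((87 + j) - j)*sqrt(j) = 87*sqrt(j))
(-2724692 + (1177544 - D(-503/(1/(-475)) - 276/341))) + 1/976133 = (-2724692 + (1177544 - 87*sqrt(-503/(1/(-475)) - 276/341))) + 1/976133 = (-2724692 + (1177544 - 87*sqrt(-503/(-1/475) - 276*1/341))) + 1/976133 = (-2724692 + (1177544 - 87*sqrt(-503*(-475) - 276/341))) + 1/976133 = (-2724692 + (1177544 - 87*sqrt(238925 - 276/341))) + 1/976133 = (-2724692 + (1177544 - 87*sqrt(81473149/341))) + 1/976133 = (-2724692 + (1177544 - 87*sqrt(27782343809)/341)) + 1/976133 = (-1547148 - 87*sqrt(27782343809)/341) + 1/976133 = -1510222218683/976133 - 87*sqrt(27782343809)/341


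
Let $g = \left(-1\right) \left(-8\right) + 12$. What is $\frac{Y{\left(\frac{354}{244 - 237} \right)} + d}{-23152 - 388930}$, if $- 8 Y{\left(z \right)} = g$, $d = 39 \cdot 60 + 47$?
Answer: $- \frac{4769}{824164} \approx -0.0057865$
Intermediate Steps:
$d = 2387$ ($d = 2340 + 47 = 2387$)
$g = 20$ ($g = 8 + 12 = 20$)
$Y{\left(z \right)} = - \frac{5}{2}$ ($Y{\left(z \right)} = \left(- \frac{1}{8}\right) 20 = - \frac{5}{2}$)
$\frac{Y{\left(\frac{354}{244 - 237} \right)} + d}{-23152 - 388930} = \frac{- \frac{5}{2} + 2387}{-23152 - 388930} = \frac{4769}{2 \left(-412082\right)} = \frac{4769}{2} \left(- \frac{1}{412082}\right) = - \frac{4769}{824164}$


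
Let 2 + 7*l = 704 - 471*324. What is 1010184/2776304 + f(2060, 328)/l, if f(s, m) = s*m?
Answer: -811112664817/26357883138 ≈ -30.773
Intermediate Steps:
f(s, m) = m*s
l = -151902/7 (l = -2/7 + (704 - 471*324)/7 = -2/7 + (704 - 152604)/7 = -2/7 + (⅐)*(-151900) = -2/7 - 21700 = -151902/7 ≈ -21700.)
1010184/2776304 + f(2060, 328)/l = 1010184/2776304 + (328*2060)/(-151902/7) = 1010184*(1/2776304) + 675680*(-7/151902) = 126273/347038 - 2364880/75951 = -811112664817/26357883138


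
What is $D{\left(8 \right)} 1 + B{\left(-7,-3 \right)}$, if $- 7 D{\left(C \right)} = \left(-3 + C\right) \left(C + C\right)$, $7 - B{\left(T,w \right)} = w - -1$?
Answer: $- \frac{17}{7} \approx -2.4286$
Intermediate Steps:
$B{\left(T,w \right)} = 6 - w$ ($B{\left(T,w \right)} = 7 - \left(w - -1\right) = 7 - \left(w + 1\right) = 7 - \left(1 + w\right) = 6 - w$)
$D{\left(C \right)} = - \frac{2 C \left(-3 + C\right)}{7}$ ($D{\left(C \right)} = - \frac{\left(-3 + C\right) \left(C + C\right)}{7} = - \frac{\left(-3 + C\right) 2 C}{7} = - \frac{2 C \left(-3 + C\right)}{7}$)
$D{\left(8 \right)} 1 + B{\left(-7,-3 \right)} = \frac{2}{7} \cdot 8 \left(3 - 8\right) 1 + \left(6 - -3\right) = \frac{2}{7} \cdot 8 \left(3 - 8\right) 1 + \left(6 + 3\right) = \frac{2}{7} \cdot 8 \left(-5\right) 1 + 9 = \left(- \frac{80}{7}\right) 1 + 9 = - \frac{80}{7} + 9 = - \frac{17}{7}$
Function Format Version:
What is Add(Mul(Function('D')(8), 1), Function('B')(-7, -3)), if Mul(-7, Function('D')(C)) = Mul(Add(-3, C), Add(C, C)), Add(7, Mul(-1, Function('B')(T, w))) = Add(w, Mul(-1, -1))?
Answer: Rational(-17, 7) ≈ -2.4286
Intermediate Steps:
Function('B')(T, w) = Add(6, Mul(-1, w)) (Function('B')(T, w) = Add(7, Mul(-1, Add(w, Mul(-1, -1)))) = Add(7, Mul(-1, Add(w, 1))) = Add(7, Mul(-1, Add(1, w))) = Add(7, Add(-1, Mul(-1, w))) = Add(6, Mul(-1, w)))
Function('D')(C) = Mul(Rational(-2, 7), C, Add(-3, C)) (Function('D')(C) = Mul(Rational(-1, 7), Mul(Add(-3, C), Add(C, C))) = Mul(Rational(-1, 7), Mul(Add(-3, C), Mul(2, C))) = Mul(Rational(-1, 7), Mul(2, C, Add(-3, C))) = Mul(Rational(-2, 7), C, Add(-3, C)))
Add(Mul(Function('D')(8), 1), Function('B')(-7, -3)) = Add(Mul(Mul(Rational(2, 7), 8, Add(3, Mul(-1, 8))), 1), Add(6, Mul(-1, -3))) = Add(Mul(Mul(Rational(2, 7), 8, Add(3, -8)), 1), Add(6, 3)) = Add(Mul(Mul(Rational(2, 7), 8, -5), 1), 9) = Add(Mul(Rational(-80, 7), 1), 9) = Add(Rational(-80, 7), 9) = Rational(-17, 7)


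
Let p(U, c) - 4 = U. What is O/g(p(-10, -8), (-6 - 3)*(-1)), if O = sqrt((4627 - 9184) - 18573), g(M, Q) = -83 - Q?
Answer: -3*I*sqrt(2570)/92 ≈ -1.6531*I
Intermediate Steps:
p(U, c) = 4 + U
O = 3*I*sqrt(2570) (O = sqrt(-4557 - 18573) = sqrt(-23130) = 3*I*sqrt(2570) ≈ 152.09*I)
O/g(p(-10, -8), (-6 - 3)*(-1)) = (3*I*sqrt(2570))/(-83 - (-6 - 3)*(-1)) = (3*I*sqrt(2570))/(-83 - (-9)*(-1)) = (3*I*sqrt(2570))/(-83 - 1*9) = (3*I*sqrt(2570))/(-83 - 9) = (3*I*sqrt(2570))/(-92) = (3*I*sqrt(2570))*(-1/92) = -3*I*sqrt(2570)/92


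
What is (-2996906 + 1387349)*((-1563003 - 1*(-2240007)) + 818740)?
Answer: -2407485225408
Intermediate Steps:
(-2996906 + 1387349)*((-1563003 - 1*(-2240007)) + 818740) = -1609557*((-1563003 + 2240007) + 818740) = -1609557*(677004 + 818740) = -1609557*1495744 = -2407485225408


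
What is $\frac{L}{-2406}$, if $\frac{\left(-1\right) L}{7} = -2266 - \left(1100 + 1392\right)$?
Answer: $- \frac{5551}{401} \approx -13.843$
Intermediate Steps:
$L = 33306$ ($L = - 7 \left(-2266 - \left(1100 + 1392\right)\right) = - 7 \left(-2266 - 2492\right) = \left(-7\right) \left(-4758\right) = 33306$)
$\frac{L}{-2406} = \frac{33306}{-2406} = 33306 \left(- \frac{1}{2406}\right) = - \frac{5551}{401}$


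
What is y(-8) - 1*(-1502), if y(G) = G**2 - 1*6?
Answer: 1560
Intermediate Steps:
y(G) = -6 + G**2 (y(G) = G**2 - 6 = -6 + G**2)
y(-8) - 1*(-1502) = (-6 + (-8)**2) - 1*(-1502) = (-6 + 64) + 1502 = 58 + 1502 = 1560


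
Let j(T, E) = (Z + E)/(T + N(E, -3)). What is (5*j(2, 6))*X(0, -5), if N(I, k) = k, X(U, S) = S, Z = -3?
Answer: 75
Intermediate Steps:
j(T, E) = (-3 + E)/(-3 + T) (j(T, E) = (-3 + E)/(T - 3) = (-3 + E)/(-3 + T))
(5*j(2, 6))*X(0, -5) = (5*((-3 + 6)/(-3 + 2)))*(-5) = (5*(3/(-1)))*(-5) = (5*(-1*3))*(-5) = (5*(-3))*(-5) = -15*(-5) = 75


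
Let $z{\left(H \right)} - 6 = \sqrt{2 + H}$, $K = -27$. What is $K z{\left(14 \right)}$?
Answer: $-270$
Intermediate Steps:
$z{\left(H \right)} = 6 + \sqrt{2 + H}$
$K z{\left(14 \right)} = - 27 \left(6 + \sqrt{2 + 14}\right) = - 27 \left(6 + \sqrt{16}\right) = - 27 \left(6 + 4\right) = \left(-27\right) 10 = -270$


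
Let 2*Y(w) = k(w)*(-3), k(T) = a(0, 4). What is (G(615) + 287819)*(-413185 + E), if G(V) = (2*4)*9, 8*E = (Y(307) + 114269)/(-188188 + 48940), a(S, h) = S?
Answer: -132510928179321319/1113984 ≈ -1.1895e+11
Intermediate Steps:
k(T) = 0
Y(w) = 0 (Y(w) = (0*(-3))/2 = (1/2)*0 = 0)
E = -114269/1113984 (E = ((0 + 114269)/(-188188 + 48940))/8 = (114269/(-139248))/8 = (114269*(-1/139248))/8 = (1/8)*(-114269/139248) = -114269/1113984 ≈ -0.10258)
G(V) = 72 (G(V) = 8*9 = 72)
(G(615) + 287819)*(-413185 + E) = (72 + 287819)*(-413185 - 114269/1113984) = 287891*(-460281593309/1113984) = -132510928179321319/1113984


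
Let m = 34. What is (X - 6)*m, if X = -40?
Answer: -1564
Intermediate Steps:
(X - 6)*m = (-40 - 6)*34 = -46*34 = -1564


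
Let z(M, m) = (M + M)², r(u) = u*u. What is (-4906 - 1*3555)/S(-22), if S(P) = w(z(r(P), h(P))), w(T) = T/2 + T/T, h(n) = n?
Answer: -8461/468513 ≈ -0.018059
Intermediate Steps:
r(u) = u²
z(M, m) = 4*M² (z(M, m) = (2*M)² = 4*M²)
w(T) = 1 + T/2 (w(T) = T*(½) + 1 = T/2 + 1 = 1 + T/2)
S(P) = 1 + 2*P⁴ (S(P) = 1 + (4*(P²)²)/2 = 1 + (4*P⁴)/2 = 1 + 2*P⁴)
(-4906 - 1*3555)/S(-22) = (-4906 - 1*3555)/(1 + 2*(-22)⁴) = (-4906 - 3555)/(1 + 2*234256) = -8461/(1 + 468512) = -8461/468513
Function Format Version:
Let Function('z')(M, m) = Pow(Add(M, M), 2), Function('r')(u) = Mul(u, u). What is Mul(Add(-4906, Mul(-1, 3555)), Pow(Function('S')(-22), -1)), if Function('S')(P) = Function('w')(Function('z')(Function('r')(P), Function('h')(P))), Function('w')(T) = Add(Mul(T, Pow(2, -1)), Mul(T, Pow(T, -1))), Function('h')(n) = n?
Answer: Rational(-8461, 468513) ≈ -0.018059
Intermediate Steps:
Function('r')(u) = Pow(u, 2)
Function('z')(M, m) = Mul(4, Pow(M, 2)) (Function('z')(M, m) = Pow(Mul(2, M), 2) = Mul(4, Pow(M, 2)))
Function('w')(T) = Add(1, Mul(Rational(1, 2), T)) (Function('w')(T) = Add(Mul(T, Rational(1, 2)), 1) = Add(Mul(Rational(1, 2), T), 1) = Add(1, Mul(Rational(1, 2), T)))
Function('S')(P) = Add(1, Mul(2, Pow(P, 4))) (Function('S')(P) = Add(1, Mul(Rational(1, 2), Mul(4, Pow(Pow(P, 2), 2)))) = Add(1, Mul(Rational(1, 2), Mul(4, Pow(P, 4)))) = Add(1, Mul(2, Pow(P, 4))))
Mul(Add(-4906, Mul(-1, 3555)), Pow(Function('S')(-22), -1)) = Mul(Add(-4906, Mul(-1, 3555)), Pow(Add(1, Mul(2, Pow(-22, 4))), -1)) = Mul(Add(-4906, -3555), Pow(Add(1, Mul(2, 234256)), -1)) = Mul(-8461, Pow(Add(1, 468512), -1)) = Mul(-8461, Pow(468513, -1)) = Mul(-8461, Rational(1, 468513)) = Rational(-8461, 468513)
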